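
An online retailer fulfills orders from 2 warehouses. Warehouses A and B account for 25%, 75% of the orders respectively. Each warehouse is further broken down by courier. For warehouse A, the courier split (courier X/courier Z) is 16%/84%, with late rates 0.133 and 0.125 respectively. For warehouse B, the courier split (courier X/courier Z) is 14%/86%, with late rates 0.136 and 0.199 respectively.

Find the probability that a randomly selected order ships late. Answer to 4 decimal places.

P(L|A) = 0.16·0.133 + 0.84·0.125 = 0.02128 + 0.105 = 0.12628
P(L|B) = 0.14·0.136 + 0.86·0.199 = 0.01904 + 0.17114 = 0.19018
Then overall,
P(L) = 0.25·0.12628 + 0.75·0.19018
      = 0.03157 + 0.142635 = 0.174205

0.1742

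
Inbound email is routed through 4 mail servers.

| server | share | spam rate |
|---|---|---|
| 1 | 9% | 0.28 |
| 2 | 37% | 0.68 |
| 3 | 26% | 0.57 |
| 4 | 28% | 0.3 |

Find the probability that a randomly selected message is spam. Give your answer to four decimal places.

Using total probability over the partition,
P(S) = P(S|1)·P(1) + P(S|2)·P(2) + P(S|3)·P(3) + P(S|4)·P(4)
      = 0.28·0.09 + 0.68·0.37 + 0.57·0.26 + 0.3·0.28
      = 0.0252 + 0.2516 + 0.1482 + 0.084 = 0.509

0.5090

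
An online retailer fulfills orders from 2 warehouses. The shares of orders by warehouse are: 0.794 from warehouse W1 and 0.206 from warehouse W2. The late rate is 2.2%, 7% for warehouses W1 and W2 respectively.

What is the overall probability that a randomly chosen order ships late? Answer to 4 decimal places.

Using total probability over the partition,
P(L) = P(L|W1)·P(W1) + P(L|W2)·P(W2)
      = 0.022·0.794 + 0.07·0.206
      = 0.017468 + 0.01442 = 0.031888

0.0319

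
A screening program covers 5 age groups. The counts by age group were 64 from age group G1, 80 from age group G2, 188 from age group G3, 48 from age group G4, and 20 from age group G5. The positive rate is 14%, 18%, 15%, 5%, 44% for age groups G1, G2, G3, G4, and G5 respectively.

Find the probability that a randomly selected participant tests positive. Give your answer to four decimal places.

0.1569

Total: 64 + 80 + 188 + 48 + 20 = 400.
P(G1) = 64/400 = 0.16. P(G2) = 80/400 = 0.2. P(G3) = 188/400 = 0.47. P(G4) = 48/400 = 0.12. P(G5) = 20/400 = 0.05.
P(T) = P(T|G1)·P(G1) + P(T|G2)·P(G2) + P(T|G3)·P(G3) + P(T|G4)·P(G4) + P(T|G5)·P(G5)
      = 0.14·0.16 + 0.18·0.2 + 0.15·0.47 + 0.05·0.12 + 0.44·0.05
      = 0.0224 + 0.036 + 0.0705 + 0.006 + 0.022 = 0.1569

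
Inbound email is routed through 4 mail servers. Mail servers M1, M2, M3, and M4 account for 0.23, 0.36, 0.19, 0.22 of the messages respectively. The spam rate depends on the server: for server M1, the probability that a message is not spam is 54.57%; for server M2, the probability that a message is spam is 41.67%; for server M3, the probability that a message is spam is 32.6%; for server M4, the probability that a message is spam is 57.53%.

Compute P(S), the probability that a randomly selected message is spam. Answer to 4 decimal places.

0.4430

P(S|M1) = 1 − 0.5457 = 0.4543.
Summing over the partition,
P(S) = P(S|M1)·P(M1) + P(S|M2)·P(M2) + P(S|M3)·P(M3) + P(S|M4)·P(M4)
      = 0.4543·0.23 + 0.4167·0.36 + 0.326·0.19 + 0.5753·0.22
      = 0.104489 + 0.150012 + 0.06194 + 0.126566 = 0.443007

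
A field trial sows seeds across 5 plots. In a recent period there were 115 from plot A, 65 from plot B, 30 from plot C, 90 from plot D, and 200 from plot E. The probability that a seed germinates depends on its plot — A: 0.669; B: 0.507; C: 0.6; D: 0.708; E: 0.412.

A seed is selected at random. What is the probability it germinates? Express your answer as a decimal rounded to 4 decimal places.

P(G) ≈ 0.5480

Total: 115 + 65 + 30 + 90 + 200 = 500.
P(A) = 115/500 = 0.23. P(B) = 65/500 = 0.13. P(C) = 30/500 = 0.06. P(D) = 90/500 = 0.18. P(E) = 200/500 = 0.4.
P(G) = P(G|A)·P(A) + P(G|B)·P(B) + P(G|C)·P(C) + P(G|D)·P(D) + P(G|E)·P(E)
      = 0.669·0.23 + 0.507·0.13 + 0.6·0.06 + 0.708·0.18 + 0.412·0.4
      = 0.15387 + 0.06591 + 0.036 + 0.12744 + 0.1648 = 0.54802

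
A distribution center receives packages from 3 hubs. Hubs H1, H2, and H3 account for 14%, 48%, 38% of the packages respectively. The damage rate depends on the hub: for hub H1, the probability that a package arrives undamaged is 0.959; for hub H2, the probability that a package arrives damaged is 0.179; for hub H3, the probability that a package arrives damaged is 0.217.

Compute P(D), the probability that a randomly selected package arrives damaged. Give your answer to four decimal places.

P(D) ≈ 0.1741

P(D|H1) = 1 − 0.959 = 0.041.
P(D) = P(D|H1)·P(H1) + P(D|H2)·P(H2) + P(D|H3)·P(H3)
      = 0.041·0.14 + 0.179·0.48 + 0.217·0.38
      = 0.00574 + 0.08592 + 0.08246 = 0.17412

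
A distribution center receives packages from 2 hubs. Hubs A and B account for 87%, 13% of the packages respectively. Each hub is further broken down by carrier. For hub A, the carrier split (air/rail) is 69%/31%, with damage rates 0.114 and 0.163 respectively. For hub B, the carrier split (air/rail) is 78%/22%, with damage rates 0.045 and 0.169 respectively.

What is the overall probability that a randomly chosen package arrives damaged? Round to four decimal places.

P(D|A) = 0.69·0.114 + 0.31·0.163 = 0.07866 + 0.05053 = 0.12919
P(D|B) = 0.78·0.045 + 0.22·0.169 = 0.0351 + 0.03718 = 0.07228
By total probability over the outer partition,
P(D) = 0.87·0.12919 + 0.13·0.07228
      = 0.1123953 + 0.0093964 = 0.1217917

0.1218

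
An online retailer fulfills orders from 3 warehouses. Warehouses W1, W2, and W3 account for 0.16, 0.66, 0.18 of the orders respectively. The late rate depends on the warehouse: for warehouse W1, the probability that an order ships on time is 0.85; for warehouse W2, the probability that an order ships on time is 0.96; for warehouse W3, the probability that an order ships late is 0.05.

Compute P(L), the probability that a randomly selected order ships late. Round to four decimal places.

P(L) ≈ 0.0594

P(L|W1) = 1 − 0.85 = 0.15.
P(L|W2) = 1 − 0.96 = 0.04.
P(L) = P(L|W1)·P(W1) + P(L|W2)·P(W2) + P(L|W3)·P(W3)
      = 0.15·0.16 + 0.04·0.66 + 0.05·0.18
      = 0.024 + 0.0264 + 0.009 = 0.0594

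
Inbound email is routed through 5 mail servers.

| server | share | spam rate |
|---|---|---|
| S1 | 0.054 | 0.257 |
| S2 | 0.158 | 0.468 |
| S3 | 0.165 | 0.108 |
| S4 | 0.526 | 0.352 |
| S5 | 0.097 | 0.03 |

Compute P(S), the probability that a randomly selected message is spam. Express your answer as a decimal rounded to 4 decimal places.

P(S) ≈ 0.2937

P(S) = P(S|S1)·P(S1) + P(S|S2)·P(S2) + P(S|S3)·P(S3) + P(S|S4)·P(S4) + P(S|S5)·P(S5)
      = 0.257·0.054 + 0.468·0.158 + 0.108·0.165 + 0.352·0.526 + 0.03·0.097
      = 0.013878 + 0.073944 + 0.01782 + 0.185152 + 0.00291 = 0.293704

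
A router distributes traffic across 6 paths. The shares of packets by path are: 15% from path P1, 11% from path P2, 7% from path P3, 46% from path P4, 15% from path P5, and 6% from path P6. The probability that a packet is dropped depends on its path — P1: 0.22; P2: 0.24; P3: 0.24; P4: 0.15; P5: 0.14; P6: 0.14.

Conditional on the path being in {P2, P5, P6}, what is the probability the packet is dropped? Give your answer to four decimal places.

Let S = {P2, P5, P6}.
P(S) = 0.11 + 0.15 + 0.06 = 0.32.
P(L ∩ S) = 0.24·0.11 + 0.14·0.15 + 0.14·0.06 = 0.0264 + 0.021 + 0.0084 = 0.0558.
P(L | S) = 0.0558 / 0.32 = 0.174375…

0.1744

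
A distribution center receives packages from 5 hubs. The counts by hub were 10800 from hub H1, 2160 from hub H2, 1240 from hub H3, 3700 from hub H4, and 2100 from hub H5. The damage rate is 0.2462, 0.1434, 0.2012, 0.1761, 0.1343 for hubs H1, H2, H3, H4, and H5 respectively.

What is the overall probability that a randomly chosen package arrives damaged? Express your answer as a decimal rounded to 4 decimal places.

Total: 10800 + 2160 + 1240 + 3700 + 2100 = 20000.
P(H1) = 10800/20000 = 0.54. P(H2) = 2160/20000 = 0.108. P(H3) = 1240/20000 = 0.062. P(H4) = 3700/20000 = 0.185. P(H5) = 2100/20000 = 0.105.
Using total probability over the partition,
P(D) = P(D|H1)·P(H1) + P(D|H2)·P(H2) + P(D|H3)·P(H3) + P(D|H4)·P(H4) + P(D|H5)·P(H5)
      = 0.2462·0.54 + 0.1434·0.108 + 0.2012·0.062 + 0.1761·0.185 + 0.1343·0.105
      = 0.132948 + 0.0154872 + 0.0124744 + 0.0325785 + 0.0141015 = 0.2075896

P(D) ≈ 0.2076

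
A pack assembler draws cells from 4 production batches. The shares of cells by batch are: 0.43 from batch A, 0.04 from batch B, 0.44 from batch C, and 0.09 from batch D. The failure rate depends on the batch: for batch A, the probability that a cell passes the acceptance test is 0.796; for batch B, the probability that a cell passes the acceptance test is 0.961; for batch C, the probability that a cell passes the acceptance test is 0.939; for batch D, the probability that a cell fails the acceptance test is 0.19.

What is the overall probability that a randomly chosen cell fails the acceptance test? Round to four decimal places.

0.1332

P(F|A) = 1 − 0.796 = 0.204.
P(F|B) = 1 − 0.961 = 0.039.
P(F|C) = 1 − 0.939 = 0.061.
By the law of total probability,
P(F) = P(F|A)·P(A) + P(F|B)·P(B) + P(F|C)·P(C) + P(F|D)·P(D)
      = 0.204·0.43 + 0.039·0.04 + 0.061·0.44 + 0.19·0.09
      = 0.08772 + 0.00156 + 0.02684 + 0.0171 = 0.13322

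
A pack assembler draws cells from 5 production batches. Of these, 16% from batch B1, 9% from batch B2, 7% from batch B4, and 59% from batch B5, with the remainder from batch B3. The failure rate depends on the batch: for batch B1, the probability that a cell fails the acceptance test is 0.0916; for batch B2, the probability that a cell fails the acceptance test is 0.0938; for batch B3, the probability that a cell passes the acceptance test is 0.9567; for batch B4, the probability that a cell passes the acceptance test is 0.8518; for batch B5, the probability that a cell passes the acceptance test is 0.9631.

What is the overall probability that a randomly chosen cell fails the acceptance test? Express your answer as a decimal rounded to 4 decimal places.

P(B3) = 1 − (0.16 + 0.09 + 0.07 + 0.59) = 0.09.
P(F|B3) = 1 − 0.9567 = 0.0433.
P(F|B4) = 1 − 0.8518 = 0.1482.
P(F|B5) = 1 − 0.9631 = 0.0369.
P(F) = P(F|B1)·P(B1) + P(F|B2)·P(B2) + P(F|B3)·P(B3) + P(F|B4)·P(B4) + P(F|B5)·P(B5)
      = 0.0916·0.16 + 0.0938·0.09 + 0.0433·0.09 + 0.1482·0.07 + 0.0369·0.59
      = 0.014656 + 0.008442 + 0.003897 + 0.010374 + 0.021771 = 0.05914

P(F) ≈ 0.0591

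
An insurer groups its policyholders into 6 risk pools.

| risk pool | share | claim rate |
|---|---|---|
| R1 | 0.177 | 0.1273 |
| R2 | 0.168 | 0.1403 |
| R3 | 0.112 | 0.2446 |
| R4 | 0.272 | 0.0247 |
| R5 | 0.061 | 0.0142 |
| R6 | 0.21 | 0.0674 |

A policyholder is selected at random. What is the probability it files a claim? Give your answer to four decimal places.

Summing over the partition,
P(C) = P(C|R1)·P(R1) + P(C|R2)·P(R2) + P(C|R3)·P(R3) + P(C|R4)·P(R4) + P(C|R5)·P(R5) + P(C|R6)·P(R6)
      = 0.1273·0.177 + 0.1403·0.168 + 0.2446·0.112 + 0.0247·0.272 + 0.0142·0.061 + 0.0674·0.21
      = 0.0225321 + 0.0235704 + 0.0273952 + 0.0067184 + 0.0008662 + 0.014154 = 0.0952363

0.0952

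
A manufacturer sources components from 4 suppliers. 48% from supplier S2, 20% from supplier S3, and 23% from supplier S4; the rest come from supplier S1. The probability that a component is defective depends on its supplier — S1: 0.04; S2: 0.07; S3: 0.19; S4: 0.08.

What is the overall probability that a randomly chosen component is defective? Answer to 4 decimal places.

P(S1) = 1 − (0.48 + 0.2 + 0.23) = 0.09.
P(D) = P(D|S1)·P(S1) + P(D|S2)·P(S2) + P(D|S3)·P(S3) + P(D|S4)·P(S4)
      = 0.04·0.09 + 0.07·0.48 + 0.19·0.2 + 0.08·0.23
      = 0.0036 + 0.0336 + 0.038 + 0.0184 = 0.0936

P(D) ≈ 0.0936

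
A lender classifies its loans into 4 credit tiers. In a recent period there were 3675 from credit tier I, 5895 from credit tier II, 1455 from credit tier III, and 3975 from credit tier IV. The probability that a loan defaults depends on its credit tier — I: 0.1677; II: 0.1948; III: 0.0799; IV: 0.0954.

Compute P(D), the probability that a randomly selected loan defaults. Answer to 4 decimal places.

Total: 3675 + 5895 + 1455 + 3975 = 15000.
P(I) = 3675/15000 = 0.245. P(II) = 5895/15000 = 0.393. P(III) = 1455/15000 = 0.097. P(IV) = 3975/15000 = 0.265.
Summing over the partition,
P(D) = P(D|I)·P(I) + P(D|II)·P(II) + P(D|III)·P(III) + P(D|IV)·P(IV)
      = 0.1677·0.245 + 0.1948·0.393 + 0.0799·0.097 + 0.0954·0.265
      = 0.0410865 + 0.0765564 + 0.0077503 + 0.025281 = 0.1506742

P(D) ≈ 0.1507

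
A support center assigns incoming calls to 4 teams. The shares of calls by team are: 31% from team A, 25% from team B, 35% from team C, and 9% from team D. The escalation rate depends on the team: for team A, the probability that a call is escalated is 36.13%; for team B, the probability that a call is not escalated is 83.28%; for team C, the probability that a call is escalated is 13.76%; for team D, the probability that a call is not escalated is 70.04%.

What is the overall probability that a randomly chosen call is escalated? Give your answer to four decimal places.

P(E|B) = 1 − 0.8328 = 0.1672.
P(E|D) = 1 − 0.7004 = 0.2996.
P(E) = P(E|A)·P(A) + P(E|B)·P(B) + P(E|C)·P(C) + P(E|D)·P(D)
      = 0.3613·0.31 + 0.1672·0.25 + 0.1376·0.35 + 0.2996·0.09
      = 0.112003 + 0.0418 + 0.04816 + 0.026964 = 0.228927

0.2289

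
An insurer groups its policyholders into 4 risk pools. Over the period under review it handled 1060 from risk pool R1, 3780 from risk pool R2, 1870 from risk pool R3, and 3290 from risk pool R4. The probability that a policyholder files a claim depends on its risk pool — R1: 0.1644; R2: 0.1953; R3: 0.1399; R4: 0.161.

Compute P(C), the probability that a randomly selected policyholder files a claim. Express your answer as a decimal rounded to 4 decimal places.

0.1704

Total: 1060 + 3780 + 1870 + 3290 = 10000.
P(R1) = 1060/10000 = 0.106. P(R2) = 3780/10000 = 0.378. P(R3) = 1870/10000 = 0.187. P(R4) = 3290/10000 = 0.329.
Using total probability over the partition,
P(C) = P(C|R1)·P(R1) + P(C|R2)·P(R2) + P(C|R3)·P(R3) + P(C|R4)·P(R4)
      = 0.1644·0.106 + 0.1953·0.378 + 0.1399·0.187 + 0.161·0.329
      = 0.0174264 + 0.0738234 + 0.0261613 + 0.052969 = 0.1703801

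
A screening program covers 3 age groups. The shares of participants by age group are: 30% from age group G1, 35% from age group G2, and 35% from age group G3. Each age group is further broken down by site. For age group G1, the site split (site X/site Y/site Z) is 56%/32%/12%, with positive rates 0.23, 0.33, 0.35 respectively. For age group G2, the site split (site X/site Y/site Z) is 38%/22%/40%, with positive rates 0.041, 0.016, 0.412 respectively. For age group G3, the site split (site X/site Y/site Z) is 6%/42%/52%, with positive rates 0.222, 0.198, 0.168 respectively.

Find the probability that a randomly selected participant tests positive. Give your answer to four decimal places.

P(T|G1) = 0.56·0.23 + 0.32·0.33 + 0.12·0.35 = 0.1288 + 0.1056 + 0.042 = 0.2764
P(T|G2) = 0.38·0.041 + 0.22·0.016 + 0.4·0.412 = 0.01558 + 0.00352 + 0.1648 = 0.1839
P(T|G3) = 0.06·0.222 + 0.42·0.198 + 0.52·0.168 = 0.01332 + 0.08316 + 0.08736 = 0.18384
Then overall,
P(T) = 0.3·0.2764 + 0.35·0.1839 + 0.35·0.18384
      = 0.08292 + 0.064365 + 0.064344 = 0.211629

P(T) ≈ 0.2116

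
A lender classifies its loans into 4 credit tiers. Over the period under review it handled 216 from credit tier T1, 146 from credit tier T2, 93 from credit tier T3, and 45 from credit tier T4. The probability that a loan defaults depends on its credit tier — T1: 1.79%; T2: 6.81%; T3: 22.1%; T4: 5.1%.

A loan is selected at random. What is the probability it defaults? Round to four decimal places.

Total: 216 + 146 + 93 + 45 = 500.
P(T1) = 216/500 = 0.432. P(T2) = 146/500 = 0.292. P(T3) = 93/500 = 0.186. P(T4) = 45/500 = 0.09.
P(D) = P(D|T1)·P(T1) + P(D|T2)·P(T2) + P(D|T3)·P(T3) + P(D|T4)·P(T4)
      = 0.0179·0.432 + 0.0681·0.292 + 0.221·0.186 + 0.051·0.09
      = 0.0077328 + 0.0198852 + 0.041106 + 0.00459 = 0.073314

P(D) ≈ 0.0733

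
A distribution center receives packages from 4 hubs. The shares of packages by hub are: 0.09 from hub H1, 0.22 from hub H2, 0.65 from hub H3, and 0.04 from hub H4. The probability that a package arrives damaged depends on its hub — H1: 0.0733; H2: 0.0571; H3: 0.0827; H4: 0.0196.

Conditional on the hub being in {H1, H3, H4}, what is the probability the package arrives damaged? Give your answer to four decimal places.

P(D|S) ≈ 0.0784

Let S = {H1, H3, H4}.
P(S) = 0.09 + 0.65 + 0.04 = 0.78.
P(D ∩ S) = 0.0733·0.09 + 0.0827·0.65 + 0.0196·0.04 = 0.006597 + 0.053755 + 0.000784 = 0.061136.
P(D | S) = 0.061136 / 0.78 = 0.078379…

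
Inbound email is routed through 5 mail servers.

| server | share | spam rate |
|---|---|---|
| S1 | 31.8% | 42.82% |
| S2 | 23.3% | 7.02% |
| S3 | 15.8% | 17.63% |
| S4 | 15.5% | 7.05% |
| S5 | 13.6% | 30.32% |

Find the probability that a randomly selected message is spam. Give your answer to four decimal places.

0.2325

P(S) = P(S|S1)·P(S1) + P(S|S2)·P(S2) + P(S|S3)·P(S3) + P(S|S4)·P(S4) + P(S|S5)·P(S5)
      = 0.4282·0.318 + 0.0702·0.233 + 0.1763·0.158 + 0.0705·0.155 + 0.3032·0.136
      = 0.1361676 + 0.0163566 + 0.0278554 + 0.0109275 + 0.0412352 = 0.2325423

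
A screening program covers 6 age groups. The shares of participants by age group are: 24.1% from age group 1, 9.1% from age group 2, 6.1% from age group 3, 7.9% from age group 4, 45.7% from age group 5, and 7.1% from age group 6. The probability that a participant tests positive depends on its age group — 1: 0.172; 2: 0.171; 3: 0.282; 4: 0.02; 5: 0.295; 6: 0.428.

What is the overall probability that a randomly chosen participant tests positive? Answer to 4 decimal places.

P(T) ≈ 0.2410

P(T) = P(T|1)·P(1) + P(T|2)·P(2) + P(T|3)·P(3) + P(T|4)·P(4) + P(T|5)·P(5) + P(T|6)·P(6)
      = 0.172·0.241 + 0.171·0.091 + 0.282·0.061 + 0.02·0.079 + 0.295·0.457 + 0.428·0.071
      = 0.041452 + 0.015561 + 0.017202 + 0.00158 + 0.134815 + 0.030388 = 0.240998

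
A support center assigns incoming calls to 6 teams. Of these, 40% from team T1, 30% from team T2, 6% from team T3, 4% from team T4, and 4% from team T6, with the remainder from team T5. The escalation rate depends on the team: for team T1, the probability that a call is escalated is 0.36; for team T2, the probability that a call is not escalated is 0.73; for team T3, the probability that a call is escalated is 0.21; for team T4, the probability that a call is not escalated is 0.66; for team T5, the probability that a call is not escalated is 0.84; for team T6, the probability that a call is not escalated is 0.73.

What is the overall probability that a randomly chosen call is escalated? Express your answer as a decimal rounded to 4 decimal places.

P(E) ≈ 0.2876

P(T5) = 1 − (0.4 + 0.3 + 0.06 + 0.04 + 0.04) = 0.16.
P(E|T2) = 1 − 0.73 = 0.27.
P(E|T4) = 1 − 0.66 = 0.34.
P(E|T5) = 1 − 0.84 = 0.16.
P(E|T6) = 1 − 0.73 = 0.27.
Using total probability over the partition,
P(E) = P(E|T1)·P(T1) + P(E|T2)·P(T2) + P(E|T3)·P(T3) + P(E|T4)·P(T4) + P(E|T5)·P(T5) + P(E|T6)·P(T6)
      = 0.36·0.4 + 0.27·0.3 + 0.21·0.06 + 0.34·0.04 + 0.16·0.16 + 0.27·0.04
      = 0.144 + 0.081 + 0.0126 + 0.0136 + 0.0256 + 0.0108 = 0.2876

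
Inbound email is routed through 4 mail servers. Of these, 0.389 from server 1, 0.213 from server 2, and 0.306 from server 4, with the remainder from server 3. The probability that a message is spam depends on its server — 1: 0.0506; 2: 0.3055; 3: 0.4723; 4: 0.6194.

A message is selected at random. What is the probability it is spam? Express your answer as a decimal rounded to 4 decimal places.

P(3) = 1 − (0.389 + 0.213 + 0.306) = 0.092.
P(S) = P(S|1)·P(1) + P(S|2)·P(2) + P(S|3)·P(3) + P(S|4)·P(4)
      = 0.0506·0.389 + 0.3055·0.213 + 0.4723·0.092 + 0.6194·0.306
      = 0.0196834 + 0.0650715 + 0.0434516 + 0.1895364 = 0.3177429

0.3177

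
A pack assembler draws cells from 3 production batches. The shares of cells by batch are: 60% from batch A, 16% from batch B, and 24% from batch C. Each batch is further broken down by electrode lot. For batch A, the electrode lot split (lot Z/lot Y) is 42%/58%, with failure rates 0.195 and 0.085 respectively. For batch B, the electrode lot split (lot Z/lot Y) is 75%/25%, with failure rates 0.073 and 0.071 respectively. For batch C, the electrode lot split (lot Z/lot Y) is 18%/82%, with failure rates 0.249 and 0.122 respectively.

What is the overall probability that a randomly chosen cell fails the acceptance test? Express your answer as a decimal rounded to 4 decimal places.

P(F|A) = 0.42·0.195 + 0.58·0.085 = 0.0819 + 0.0493 = 0.1312
P(F|B) = 0.75·0.073 + 0.25·0.071 = 0.05475 + 0.01775 = 0.0725
P(F|C) = 0.18·0.249 + 0.82·0.122 = 0.04482 + 0.10004 = 0.14486
Then overall,
P(F) = 0.6·0.1312 + 0.16·0.0725 + 0.24·0.14486
      = 0.07872 + 0.0116 + 0.0347664 = 0.1250864

P(F) ≈ 0.1251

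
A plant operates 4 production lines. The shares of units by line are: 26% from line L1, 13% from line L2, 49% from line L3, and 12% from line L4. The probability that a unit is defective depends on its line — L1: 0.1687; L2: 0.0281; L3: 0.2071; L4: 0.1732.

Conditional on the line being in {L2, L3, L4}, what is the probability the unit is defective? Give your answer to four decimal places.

P(D|S) ≈ 0.1702

Let S = {L2, L3, L4}.
P(S) = 0.13 + 0.49 + 0.12 = 0.74.
P(D ∩ S) = 0.0281·0.13 + 0.2071·0.49 + 0.1732·0.12 = 0.003653 + 0.101479 + 0.020784 = 0.125916.
P(D | S) = 0.125916 / 0.74 = 0.170157…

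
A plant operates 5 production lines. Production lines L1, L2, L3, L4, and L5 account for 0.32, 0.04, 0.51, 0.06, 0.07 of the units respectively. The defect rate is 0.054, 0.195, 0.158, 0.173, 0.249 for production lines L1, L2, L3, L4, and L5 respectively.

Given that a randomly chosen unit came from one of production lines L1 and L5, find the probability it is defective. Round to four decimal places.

0.0890

Let S = {L1, L5}.
P(S) = 0.32 + 0.07 = 0.39.
P(D ∩ S) = 0.054·0.32 + 0.249·0.07 = 0.01728 + 0.01743 = 0.03471.
P(D | S) = 0.03471 / 0.39 = 0.089000…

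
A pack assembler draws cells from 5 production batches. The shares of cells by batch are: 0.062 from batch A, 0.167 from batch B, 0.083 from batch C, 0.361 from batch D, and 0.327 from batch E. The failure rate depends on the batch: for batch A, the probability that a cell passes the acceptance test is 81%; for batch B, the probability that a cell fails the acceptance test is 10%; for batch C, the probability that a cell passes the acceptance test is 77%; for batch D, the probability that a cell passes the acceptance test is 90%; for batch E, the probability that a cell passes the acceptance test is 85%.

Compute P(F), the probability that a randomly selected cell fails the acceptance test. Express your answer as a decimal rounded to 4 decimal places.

P(F|A) = 1 − 0.81 = 0.19.
P(F|C) = 1 − 0.77 = 0.23.
P(F|D) = 1 − 0.9 = 0.1.
P(F|E) = 1 − 0.85 = 0.15.
P(F) = P(F|A)·P(A) + P(F|B)·P(B) + P(F|C)·P(C) + P(F|D)·P(D) + P(F|E)·P(E)
      = 0.19·0.062 + 0.1·0.167 + 0.23·0.083 + 0.1·0.361 + 0.15·0.327
      = 0.01178 + 0.0167 + 0.01909 + 0.0361 + 0.04905 = 0.13272

0.1327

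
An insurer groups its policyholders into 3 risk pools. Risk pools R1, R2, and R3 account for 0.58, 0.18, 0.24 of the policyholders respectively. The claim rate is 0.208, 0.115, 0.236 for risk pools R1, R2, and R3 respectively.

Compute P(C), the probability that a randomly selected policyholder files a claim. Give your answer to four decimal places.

Summing over the partition,
P(C) = P(C|R1)·P(R1) + P(C|R2)·P(R2) + P(C|R3)·P(R3)
      = 0.208·0.58 + 0.115·0.18 + 0.236·0.24
      = 0.12064 + 0.0207 + 0.05664 = 0.19798

0.1980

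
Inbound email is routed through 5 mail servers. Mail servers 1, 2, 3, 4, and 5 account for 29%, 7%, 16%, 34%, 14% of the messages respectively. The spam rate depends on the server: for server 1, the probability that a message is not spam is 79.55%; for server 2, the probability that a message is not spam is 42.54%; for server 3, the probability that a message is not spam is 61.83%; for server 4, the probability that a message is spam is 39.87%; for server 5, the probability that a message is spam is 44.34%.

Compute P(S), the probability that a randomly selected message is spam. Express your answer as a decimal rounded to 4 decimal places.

P(S) ≈ 0.3582

P(S|1) = 1 − 0.7955 = 0.2045.
P(S|2) = 1 − 0.4254 = 0.5746.
P(S|3) = 1 − 0.6183 = 0.3817.
P(S) = P(S|1)·P(1) + P(S|2)·P(2) + P(S|3)·P(3) + P(S|4)·P(4) + P(S|5)·P(5)
      = 0.2045·0.29 + 0.5746·0.07 + 0.3817·0.16 + 0.3987·0.34 + 0.4434·0.14
      = 0.059305 + 0.040222 + 0.061072 + 0.135558 + 0.062076 = 0.358233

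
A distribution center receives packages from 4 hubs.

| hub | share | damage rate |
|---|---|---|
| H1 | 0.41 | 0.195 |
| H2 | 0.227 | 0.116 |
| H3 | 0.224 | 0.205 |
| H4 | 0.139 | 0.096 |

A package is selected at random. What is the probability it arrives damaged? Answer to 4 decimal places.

Summing over the partition,
P(D) = P(D|H1)·P(H1) + P(D|H2)·P(H2) + P(D|H3)·P(H3) + P(D|H4)·P(H4)
      = 0.195·0.41 + 0.116·0.227 + 0.205·0.224 + 0.096·0.139
      = 0.07995 + 0.026332 + 0.04592 + 0.013344 = 0.165546

0.1655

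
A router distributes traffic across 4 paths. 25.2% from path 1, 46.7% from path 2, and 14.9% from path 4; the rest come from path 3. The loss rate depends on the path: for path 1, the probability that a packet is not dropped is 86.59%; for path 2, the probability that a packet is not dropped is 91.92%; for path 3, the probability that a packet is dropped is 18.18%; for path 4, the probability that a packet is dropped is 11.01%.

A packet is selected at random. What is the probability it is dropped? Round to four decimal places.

P(3) = 1 − (0.252 + 0.467 + 0.149) = 0.132.
P(L|1) = 1 − 0.8659 = 0.1341.
P(L|2) = 1 − 0.9192 = 0.0808.
P(L) = P(L|1)·P(1) + P(L|2)·P(2) + P(L|3)·P(3) + P(L|4)·P(4)
      = 0.1341·0.252 + 0.0808·0.467 + 0.1818·0.132 + 0.1101·0.149
      = 0.0337932 + 0.0377336 + 0.0239976 + 0.0164049 = 0.1119293

P(L) ≈ 0.1119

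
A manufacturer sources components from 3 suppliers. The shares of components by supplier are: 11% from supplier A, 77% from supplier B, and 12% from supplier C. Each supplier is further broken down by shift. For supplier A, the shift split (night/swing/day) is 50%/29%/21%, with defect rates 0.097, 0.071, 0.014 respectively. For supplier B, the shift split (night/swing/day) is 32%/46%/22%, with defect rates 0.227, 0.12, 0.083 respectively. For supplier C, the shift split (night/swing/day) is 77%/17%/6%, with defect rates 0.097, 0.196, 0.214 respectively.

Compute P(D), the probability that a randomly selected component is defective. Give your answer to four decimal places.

P(D|A) = 0.5·0.097 + 0.29·0.071 + 0.21·0.014 = 0.0485 + 0.02059 + 0.00294 = 0.07203
P(D|B) = 0.32·0.227 + 0.46·0.12 + 0.22·0.083 = 0.07264 + 0.0552 + 0.01826 = 0.1461
P(D|C) = 0.77·0.097 + 0.17·0.196 + 0.06·0.214 = 0.07469 + 0.03332 + 0.01284 = 0.12085
By total probability over the outer partition,
P(D) = 0.11·0.07203 + 0.77·0.1461 + 0.12·0.12085
      = 0.0079233 + 0.112497 + 0.014502 = 0.1349223

0.1349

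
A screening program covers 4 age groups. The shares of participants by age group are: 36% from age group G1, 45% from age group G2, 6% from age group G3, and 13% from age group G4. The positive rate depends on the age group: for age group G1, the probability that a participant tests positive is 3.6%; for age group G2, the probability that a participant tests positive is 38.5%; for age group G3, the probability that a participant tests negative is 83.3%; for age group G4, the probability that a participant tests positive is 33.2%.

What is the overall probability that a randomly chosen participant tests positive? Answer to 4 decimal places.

P(T|G3) = 1 − 0.833 = 0.167.
By the law of total probability,
P(T) = P(T|G1)·P(G1) + P(T|G2)·P(G2) + P(T|G3)·P(G3) + P(T|G4)·P(G4)
      = 0.036·0.36 + 0.385·0.45 + 0.167·0.06 + 0.332·0.13
      = 0.01296 + 0.17325 + 0.01002 + 0.04316 = 0.23939

0.2394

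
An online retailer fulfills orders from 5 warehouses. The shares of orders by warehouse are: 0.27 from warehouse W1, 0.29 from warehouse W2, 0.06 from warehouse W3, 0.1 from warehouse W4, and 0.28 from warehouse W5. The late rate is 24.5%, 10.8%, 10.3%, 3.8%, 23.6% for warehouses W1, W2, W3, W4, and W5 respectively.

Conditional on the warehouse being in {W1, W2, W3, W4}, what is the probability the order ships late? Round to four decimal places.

Let S = {W1, W2, W3, W4}.
P(S) = 0.27 + 0.29 + 0.06 + 0.1 = 0.72.
P(L ∩ S) = 0.245·0.27 + 0.108·0.29 + 0.103·0.06 + 0.038·0.1 = 0.06615 + 0.03132 + 0.00618 + 0.0038 = 0.10745.
P(L | S) = 0.10745 / 0.72 = 0.149236…

P(L|S) ≈ 0.1492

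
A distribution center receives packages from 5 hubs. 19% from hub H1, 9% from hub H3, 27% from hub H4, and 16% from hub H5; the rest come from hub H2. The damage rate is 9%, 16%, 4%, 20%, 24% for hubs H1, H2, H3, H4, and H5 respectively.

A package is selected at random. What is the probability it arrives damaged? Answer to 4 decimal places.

P(H2) = 1 − (0.19 + 0.09 + 0.27 + 0.16) = 0.29.
P(D) = P(D|H1)·P(H1) + P(D|H2)·P(H2) + P(D|H3)·P(H3) + P(D|H4)·P(H4) + P(D|H5)·P(H5)
      = 0.09·0.19 + 0.16·0.29 + 0.04·0.09 + 0.2·0.27 + 0.24·0.16
      = 0.0171 + 0.0464 + 0.0036 + 0.054 + 0.0384 = 0.1595

0.1595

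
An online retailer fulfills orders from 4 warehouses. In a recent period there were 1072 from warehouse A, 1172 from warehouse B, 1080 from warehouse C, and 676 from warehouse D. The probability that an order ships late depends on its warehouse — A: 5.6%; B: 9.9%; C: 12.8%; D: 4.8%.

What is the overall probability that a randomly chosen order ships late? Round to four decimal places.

Total: 1072 + 1172 + 1080 + 676 = 4000.
P(A) = 1072/4000 = 0.268. P(B) = 1172/4000 = 0.293. P(C) = 1080/4000 = 0.27. P(D) = 676/4000 = 0.169.
By the law of total probability,
P(L) = P(L|A)·P(A) + P(L|B)·P(B) + P(L|C)·P(C) + P(L|D)·P(D)
      = 0.056·0.268 + 0.099·0.293 + 0.128·0.27 + 0.048·0.169
      = 0.015008 + 0.029007 + 0.03456 + 0.008112 = 0.086687

P(L) ≈ 0.0867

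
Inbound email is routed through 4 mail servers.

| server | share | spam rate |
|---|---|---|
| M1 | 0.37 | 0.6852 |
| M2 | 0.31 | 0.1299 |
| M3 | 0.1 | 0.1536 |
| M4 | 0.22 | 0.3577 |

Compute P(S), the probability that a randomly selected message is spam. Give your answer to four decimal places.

P(S) ≈ 0.3878

P(S) = P(S|M1)·P(M1) + P(S|M2)·P(M2) + P(S|M3)·P(M3) + P(S|M4)·P(M4)
      = 0.6852·0.37 + 0.1299·0.31 + 0.1536·0.1 + 0.3577·0.22
      = 0.253524 + 0.040269 + 0.01536 + 0.078694 = 0.387847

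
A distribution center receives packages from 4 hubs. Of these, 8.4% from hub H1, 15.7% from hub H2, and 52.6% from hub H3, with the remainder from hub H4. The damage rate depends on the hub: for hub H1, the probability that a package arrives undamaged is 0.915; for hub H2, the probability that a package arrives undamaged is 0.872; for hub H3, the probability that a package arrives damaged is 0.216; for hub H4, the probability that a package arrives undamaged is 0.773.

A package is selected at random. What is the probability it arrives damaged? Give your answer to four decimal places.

P(H4) = 1 − (0.084 + 0.157 + 0.526) = 0.233.
P(D|H1) = 1 − 0.915 = 0.085.
P(D|H2) = 1 − 0.872 = 0.128.
P(D|H4) = 1 − 0.773 = 0.227.
Summing over the partition,
P(D) = P(D|H1)·P(H1) + P(D|H2)·P(H2) + P(D|H3)·P(H3) + P(D|H4)·P(H4)
      = 0.085·0.084 + 0.128·0.157 + 0.216·0.526 + 0.227·0.233
      = 0.00714 + 0.020096 + 0.113616 + 0.052891 = 0.193743

0.1937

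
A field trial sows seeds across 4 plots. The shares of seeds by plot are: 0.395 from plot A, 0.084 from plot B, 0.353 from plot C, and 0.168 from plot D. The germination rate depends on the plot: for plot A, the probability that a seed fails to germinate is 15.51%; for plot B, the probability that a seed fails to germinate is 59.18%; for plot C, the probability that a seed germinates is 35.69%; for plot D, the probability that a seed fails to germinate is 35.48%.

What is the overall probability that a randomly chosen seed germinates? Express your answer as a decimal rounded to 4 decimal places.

P(G|A) = 1 − 0.1551 = 0.8449.
P(G|B) = 1 − 0.5918 = 0.4082.
P(G|D) = 1 − 0.3548 = 0.6452.
P(G) = P(G|A)·P(A) + P(G|B)·P(B) + P(G|C)·P(C) + P(G|D)·P(D)
      = 0.8449·0.395 + 0.4082·0.084 + 0.3569·0.353 + 0.6452·0.168
      = 0.3337355 + 0.0342888 + 0.1259857 + 0.1083936 = 0.6024036

0.6024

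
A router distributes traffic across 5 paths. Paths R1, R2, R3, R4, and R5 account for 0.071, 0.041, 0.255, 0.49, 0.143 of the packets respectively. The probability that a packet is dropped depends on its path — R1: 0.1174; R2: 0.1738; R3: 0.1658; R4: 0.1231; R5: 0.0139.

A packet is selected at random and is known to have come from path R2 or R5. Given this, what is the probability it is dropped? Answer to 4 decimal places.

0.0495

Let S = {R2, R5}.
P(S) = 0.041 + 0.143 = 0.184.
P(L ∩ S) = 0.1738·0.041 + 0.0139·0.143 = 0.0071258 + 0.0019877 = 0.0091135.
P(L | S) = 0.0091135 / 0.184 = 0.049530…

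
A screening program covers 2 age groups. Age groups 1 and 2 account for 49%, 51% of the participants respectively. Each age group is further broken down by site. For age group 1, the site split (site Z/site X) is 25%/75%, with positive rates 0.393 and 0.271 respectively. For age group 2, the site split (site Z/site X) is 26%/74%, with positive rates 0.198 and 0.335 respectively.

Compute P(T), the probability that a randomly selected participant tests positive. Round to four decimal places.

P(T|1) = 0.25·0.393 + 0.75·0.271 = 0.09825 + 0.20325 = 0.3015
P(T|2) = 0.26·0.198 + 0.74·0.335 = 0.05148 + 0.2479 = 0.29938
Then overall,
P(T) = 0.49·0.3015 + 0.51·0.29938
      = 0.147735 + 0.1526838 = 0.3004188

P(T) ≈ 0.3004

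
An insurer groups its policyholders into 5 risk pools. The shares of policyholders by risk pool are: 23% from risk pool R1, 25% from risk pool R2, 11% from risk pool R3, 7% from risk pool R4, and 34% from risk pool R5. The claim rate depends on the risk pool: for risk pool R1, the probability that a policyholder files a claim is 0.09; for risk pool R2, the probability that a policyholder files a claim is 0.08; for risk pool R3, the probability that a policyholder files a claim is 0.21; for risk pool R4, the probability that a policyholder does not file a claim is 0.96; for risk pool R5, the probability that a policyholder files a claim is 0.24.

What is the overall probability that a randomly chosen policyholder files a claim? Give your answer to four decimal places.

P(C|R4) = 1 − 0.96 = 0.04.
Using total probability over the partition,
P(C) = P(C|R1)·P(R1) + P(C|R2)·P(R2) + P(C|R3)·P(R3) + P(C|R4)·P(R4) + P(C|R5)·P(R5)
      = 0.09·0.23 + 0.08·0.25 + 0.21·0.11 + 0.04·0.07 + 0.24·0.34
      = 0.0207 + 0.02 + 0.0231 + 0.0028 + 0.0816 = 0.1482

0.1482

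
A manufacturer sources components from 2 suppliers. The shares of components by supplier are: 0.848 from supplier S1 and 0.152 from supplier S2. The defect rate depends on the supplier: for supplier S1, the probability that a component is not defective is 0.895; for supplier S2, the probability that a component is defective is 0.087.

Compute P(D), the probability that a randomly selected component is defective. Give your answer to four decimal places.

P(D|S1) = 1 − 0.895 = 0.105.
P(D) = P(D|S1)·P(S1) + P(D|S2)·P(S2)
      = 0.105·0.848 + 0.087·0.152
      = 0.08904 + 0.013224 = 0.102264

P(D) ≈ 0.1023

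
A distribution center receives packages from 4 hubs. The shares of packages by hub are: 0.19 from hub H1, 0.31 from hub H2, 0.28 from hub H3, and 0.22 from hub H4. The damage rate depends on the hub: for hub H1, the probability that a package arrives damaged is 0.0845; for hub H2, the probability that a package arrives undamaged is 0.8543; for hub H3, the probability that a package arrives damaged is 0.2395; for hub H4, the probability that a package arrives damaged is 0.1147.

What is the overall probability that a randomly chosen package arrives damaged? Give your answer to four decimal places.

P(D|H2) = 1 − 0.8543 = 0.1457.
P(D) = P(D|H1)·P(H1) + P(D|H2)·P(H2) + P(D|H3)·P(H3) + P(D|H4)·P(H4)
      = 0.0845·0.19 + 0.1457·0.31 + 0.2395·0.28 + 0.1147·0.22
      = 0.016055 + 0.045167 + 0.06706 + 0.025234 = 0.153516

P(D) ≈ 0.1535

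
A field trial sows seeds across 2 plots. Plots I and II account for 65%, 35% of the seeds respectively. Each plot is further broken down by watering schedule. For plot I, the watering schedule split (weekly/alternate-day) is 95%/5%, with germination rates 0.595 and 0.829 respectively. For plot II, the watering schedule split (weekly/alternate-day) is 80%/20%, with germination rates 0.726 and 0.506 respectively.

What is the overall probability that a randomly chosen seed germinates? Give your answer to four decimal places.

P(G|I) = 0.95·0.595 + 0.05·0.829 = 0.56525 + 0.04145 = 0.6067
P(G|II) = 0.8·0.726 + 0.2·0.506 = 0.5808 + 0.1012 = 0.682
Then overall,
P(G) = 0.65·0.6067 + 0.35·0.682
      = 0.394355 + 0.2387 = 0.633055

P(G) ≈ 0.6331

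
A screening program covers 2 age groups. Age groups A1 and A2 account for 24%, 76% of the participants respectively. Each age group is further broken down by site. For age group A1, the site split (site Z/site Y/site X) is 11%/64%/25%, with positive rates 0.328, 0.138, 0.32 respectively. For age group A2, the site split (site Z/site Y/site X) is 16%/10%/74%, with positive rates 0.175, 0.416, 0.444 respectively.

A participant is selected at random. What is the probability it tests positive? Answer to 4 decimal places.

P(T) ≈ 0.3517

P(T|A1) = 0.11·0.328 + 0.64·0.138 + 0.25·0.32 = 0.03608 + 0.08832 + 0.08 = 0.2044
P(T|A2) = 0.16·0.175 + 0.1·0.416 + 0.74·0.444 = 0.028 + 0.0416 + 0.32856 = 0.39816
Then overall,
P(T) = 0.24·0.2044 + 0.76·0.39816
      = 0.049056 + 0.3026016 = 0.3516576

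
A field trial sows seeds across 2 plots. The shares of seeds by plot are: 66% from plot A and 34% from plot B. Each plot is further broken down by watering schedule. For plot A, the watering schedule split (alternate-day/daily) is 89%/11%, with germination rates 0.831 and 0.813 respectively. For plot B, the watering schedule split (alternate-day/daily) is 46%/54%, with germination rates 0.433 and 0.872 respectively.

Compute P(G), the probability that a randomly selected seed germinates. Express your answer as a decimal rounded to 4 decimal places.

0.7750

P(G|A) = 0.89·0.831 + 0.11·0.813 = 0.73959 + 0.08943 = 0.82902
P(G|B) = 0.46·0.433 + 0.54·0.872 = 0.19918 + 0.47088 = 0.67006
Then overall,
P(G) = 0.66·0.82902 + 0.34·0.67006
      = 0.5471532 + 0.2278204 = 0.7749736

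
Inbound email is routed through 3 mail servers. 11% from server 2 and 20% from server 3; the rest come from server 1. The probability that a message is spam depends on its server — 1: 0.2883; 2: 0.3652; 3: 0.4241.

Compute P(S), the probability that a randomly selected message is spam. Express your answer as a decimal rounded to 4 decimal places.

P(1) = 1 − (0.11 + 0.2) = 0.69.
Summing over the partition,
P(S) = P(S|1)·P(1) + P(S|2)·P(2) + P(S|3)·P(3)
      = 0.2883·0.69 + 0.3652·0.11 + 0.4241·0.2
      = 0.198927 + 0.040172 + 0.08482 = 0.323919

P(S) ≈ 0.3239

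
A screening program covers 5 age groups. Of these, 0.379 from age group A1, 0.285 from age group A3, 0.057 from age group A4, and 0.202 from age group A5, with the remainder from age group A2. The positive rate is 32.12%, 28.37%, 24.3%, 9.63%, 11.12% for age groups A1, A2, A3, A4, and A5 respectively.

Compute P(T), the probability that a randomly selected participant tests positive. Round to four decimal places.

P(T) ≈ 0.2408

P(A2) = 1 − (0.379 + 0.285 + 0.057 + 0.202) = 0.077.
Using total probability over the partition,
P(T) = P(T|A1)·P(A1) + P(T|A2)·P(A2) + P(T|A3)·P(A3) + P(T|A4)·P(A4) + P(T|A5)·P(A5)
      = 0.3212·0.379 + 0.2837·0.077 + 0.243·0.285 + 0.0963·0.057 + 0.1112·0.202
      = 0.1217348 + 0.0218449 + 0.069255 + 0.0054891 + 0.0224624 = 0.2407862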